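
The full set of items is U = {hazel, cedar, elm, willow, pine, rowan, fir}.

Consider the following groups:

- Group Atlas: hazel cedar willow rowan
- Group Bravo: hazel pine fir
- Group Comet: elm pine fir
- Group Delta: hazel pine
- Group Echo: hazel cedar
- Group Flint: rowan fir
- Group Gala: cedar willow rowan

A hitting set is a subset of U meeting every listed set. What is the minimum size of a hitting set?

H = {hazel, pine, rowan} meets every group (each contains at least one member of H), and |H| = 3.
No choice of 2 items meets every group, so 3 is the minimum.

3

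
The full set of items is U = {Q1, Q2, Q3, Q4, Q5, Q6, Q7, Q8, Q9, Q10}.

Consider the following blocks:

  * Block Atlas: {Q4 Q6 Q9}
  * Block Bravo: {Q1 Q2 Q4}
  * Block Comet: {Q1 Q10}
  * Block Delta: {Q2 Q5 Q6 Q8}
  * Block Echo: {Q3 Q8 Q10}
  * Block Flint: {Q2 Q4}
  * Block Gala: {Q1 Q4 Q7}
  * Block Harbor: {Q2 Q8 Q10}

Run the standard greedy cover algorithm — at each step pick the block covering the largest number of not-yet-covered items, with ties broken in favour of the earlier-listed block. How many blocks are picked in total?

Greedy: pick Delta (covers 4 new) → pick Gala (covers 3 new) → pick Echo (covers 2 new) → pick Atlas (covers 1 new). Total picks: 4.

4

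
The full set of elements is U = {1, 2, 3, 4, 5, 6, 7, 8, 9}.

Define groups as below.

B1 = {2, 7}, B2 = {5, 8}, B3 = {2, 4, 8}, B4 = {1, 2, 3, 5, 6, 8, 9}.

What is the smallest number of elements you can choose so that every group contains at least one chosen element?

H = {7, 8} meets every group (each contains at least one member of H), and |H| = 2.
The groups B1, B2 are pairwise disjoint, so any hitting set needs a separate element for each — at least 2. Hence 2 is optimal.

2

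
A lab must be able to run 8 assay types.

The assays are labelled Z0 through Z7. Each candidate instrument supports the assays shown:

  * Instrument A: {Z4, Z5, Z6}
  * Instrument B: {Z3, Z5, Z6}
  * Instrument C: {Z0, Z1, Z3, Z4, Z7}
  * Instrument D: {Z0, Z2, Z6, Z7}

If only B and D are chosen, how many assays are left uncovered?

2

Union of B, D = {Z0, Z2, Z3, Z5, Z6, Z7}.
Not covered: Z1, Z4 — 2 assays.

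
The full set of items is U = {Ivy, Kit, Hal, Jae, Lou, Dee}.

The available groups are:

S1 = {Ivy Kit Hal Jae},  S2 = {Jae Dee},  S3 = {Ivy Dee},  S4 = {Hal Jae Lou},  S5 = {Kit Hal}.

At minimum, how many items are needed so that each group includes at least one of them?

2

Take H = {Hal, Dee}. Each listed group contains at least one of these, so H is a hitting set of size 2.
The groups S3, S4 are pairwise disjoint, so any hitting set needs a separate item for each — at least 2. Hence 2 is optimal.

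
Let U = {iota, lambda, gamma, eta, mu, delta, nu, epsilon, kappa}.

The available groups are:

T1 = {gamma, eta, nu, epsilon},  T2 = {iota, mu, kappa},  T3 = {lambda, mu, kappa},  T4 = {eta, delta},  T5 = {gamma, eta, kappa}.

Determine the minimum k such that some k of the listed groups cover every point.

Take {T1, T2, T3, T4}. Their union is {iota, lambda, gamma, eta, mu, delta, nu, epsilon, kappa}, which is all 9 points.
Only T4 contains delta, so T4 is forced; the remaining 7 points need at least 3 more groups (each remaining group adds at most 3) — so at least 4 groups are needed, and 4 is optimal.

4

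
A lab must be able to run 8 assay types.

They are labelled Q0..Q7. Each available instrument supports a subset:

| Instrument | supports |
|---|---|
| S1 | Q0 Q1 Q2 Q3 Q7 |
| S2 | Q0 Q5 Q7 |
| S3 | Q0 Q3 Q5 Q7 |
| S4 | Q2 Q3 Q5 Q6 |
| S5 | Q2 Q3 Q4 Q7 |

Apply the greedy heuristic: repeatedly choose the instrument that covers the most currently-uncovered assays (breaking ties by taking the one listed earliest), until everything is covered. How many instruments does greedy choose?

3

Greedy: pick S1 (covers 5 new) → pick S4 (covers 2 new) → pick S5 (covers 1 new). Total picks: 3.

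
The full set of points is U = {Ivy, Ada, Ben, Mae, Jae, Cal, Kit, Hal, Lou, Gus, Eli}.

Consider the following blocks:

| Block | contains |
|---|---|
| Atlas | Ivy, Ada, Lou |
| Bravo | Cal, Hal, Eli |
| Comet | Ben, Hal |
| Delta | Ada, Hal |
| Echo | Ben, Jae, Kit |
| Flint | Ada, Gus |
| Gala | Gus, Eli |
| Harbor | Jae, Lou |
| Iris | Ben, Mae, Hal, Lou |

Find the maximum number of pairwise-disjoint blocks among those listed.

Delta, Echo, Gala are pairwise disjoint (Delta={Ada,Hal}; Echo={Ben,Jae,Kit}; Gala={Gus,Eli}).
Every remaining block overlaps one of these, and no 4 of the listed blocks are pairwise disjoint, so 3 is the maximum.

3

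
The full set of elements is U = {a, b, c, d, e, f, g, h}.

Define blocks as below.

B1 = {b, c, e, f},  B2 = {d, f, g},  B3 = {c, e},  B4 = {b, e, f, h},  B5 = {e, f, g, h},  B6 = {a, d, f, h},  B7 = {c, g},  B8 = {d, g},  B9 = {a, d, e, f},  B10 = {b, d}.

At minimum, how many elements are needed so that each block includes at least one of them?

3

T = {c, d, h} meets every block (each contains at least one member of T), and |T| = 3.
No choice of 2 elements meets every block, so 3 is the minimum.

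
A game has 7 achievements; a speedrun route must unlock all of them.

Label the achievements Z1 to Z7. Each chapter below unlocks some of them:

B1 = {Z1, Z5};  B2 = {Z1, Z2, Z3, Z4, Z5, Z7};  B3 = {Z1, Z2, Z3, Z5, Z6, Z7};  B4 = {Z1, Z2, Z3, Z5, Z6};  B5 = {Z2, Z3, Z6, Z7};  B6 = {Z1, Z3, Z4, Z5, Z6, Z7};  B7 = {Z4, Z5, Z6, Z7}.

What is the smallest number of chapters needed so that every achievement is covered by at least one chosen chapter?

2

B2 and B4 together: B2 ∪ B4 = {Z1, Z2, Z3, Z4, Z5, Z6, Z7} — every achievement is covered.
No single chapter has all 7 achievements (the largest, B2, has 6), so 2 is optimal.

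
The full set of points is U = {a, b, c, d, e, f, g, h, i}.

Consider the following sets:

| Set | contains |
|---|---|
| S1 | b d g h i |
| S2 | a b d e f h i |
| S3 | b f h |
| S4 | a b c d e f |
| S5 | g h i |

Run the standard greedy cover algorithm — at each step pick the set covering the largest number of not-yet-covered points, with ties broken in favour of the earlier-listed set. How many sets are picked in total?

3

Greedy: pick S2 (covers 7 new) → pick S1 (covers 1 new) → pick S4 (covers 1 new). Total picks: 3.
(The true minimum cover uses only 2 sets, so greedy is not optimal here.)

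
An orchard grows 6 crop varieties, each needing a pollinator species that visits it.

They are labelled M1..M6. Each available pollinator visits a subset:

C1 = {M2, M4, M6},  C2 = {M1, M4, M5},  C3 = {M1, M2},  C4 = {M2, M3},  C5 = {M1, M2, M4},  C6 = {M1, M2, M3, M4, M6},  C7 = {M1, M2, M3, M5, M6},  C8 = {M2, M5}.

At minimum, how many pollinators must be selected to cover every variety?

Take {C5, C7}. Their union is {M1, M2, M3, M4, M5, M6}, which is all 6 varieties.
No single pollinator has all 6 varieties (the largest, C6, has 5), so 2 is optimal.

2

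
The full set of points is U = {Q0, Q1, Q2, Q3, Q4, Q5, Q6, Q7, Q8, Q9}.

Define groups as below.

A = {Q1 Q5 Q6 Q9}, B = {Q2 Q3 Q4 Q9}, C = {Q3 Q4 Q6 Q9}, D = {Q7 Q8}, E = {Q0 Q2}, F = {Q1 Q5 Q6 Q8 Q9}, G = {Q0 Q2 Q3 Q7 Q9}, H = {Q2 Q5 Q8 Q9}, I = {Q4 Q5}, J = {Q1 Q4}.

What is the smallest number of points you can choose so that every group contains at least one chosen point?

Take T = {Q1, Q2, Q4, Q7}. Each listed group contains at least one of these, so T is a hitting set of size 4.
No choice of 3 points meets every group, so 4 is the minimum.

4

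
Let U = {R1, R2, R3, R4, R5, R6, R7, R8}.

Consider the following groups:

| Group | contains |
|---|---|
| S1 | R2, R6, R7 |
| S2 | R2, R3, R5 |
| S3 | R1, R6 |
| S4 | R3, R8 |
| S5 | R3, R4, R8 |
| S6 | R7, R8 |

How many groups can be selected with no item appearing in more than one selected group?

3

S2, S3, S6 are pairwise disjoint (S2={R2,R3,R5}; S3={R1,R6}; S6={R7,R8}).
Every remaining group overlaps one of these, and no 4 of the listed groups are pairwise disjoint, so 3 is the maximum.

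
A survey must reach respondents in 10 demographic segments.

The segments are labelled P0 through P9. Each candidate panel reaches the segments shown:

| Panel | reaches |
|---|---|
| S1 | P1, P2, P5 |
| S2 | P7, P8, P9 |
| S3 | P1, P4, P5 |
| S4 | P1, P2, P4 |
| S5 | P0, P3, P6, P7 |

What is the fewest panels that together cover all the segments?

Take {S2, S3, S4, S5}. Their union is {P0, P1, P2, P3, P4, P5, P6, P7, P8, P9}, which is all 10 segments.
Only S2 contains P8, so S2 is forced; the remaining 7 segments need at least 3 more panels (each remaining panel adds at most 3) — so at least 4 panels are needed, and 4 is optimal.

4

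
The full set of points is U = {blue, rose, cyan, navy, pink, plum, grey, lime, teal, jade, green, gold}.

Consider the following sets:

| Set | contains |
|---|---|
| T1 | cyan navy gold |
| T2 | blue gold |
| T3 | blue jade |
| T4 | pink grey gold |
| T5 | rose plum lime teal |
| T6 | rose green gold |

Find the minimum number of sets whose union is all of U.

5

T1, T3, T4, T5, and T6 cover everything between them: the union {blue, rose, cyan, navy, pink, plum, grey, lime, teal, jade, green, gold} is all of U.
No 4 of the 6 sets cover everything (all 15 combinations miss at least one point), so 5 is optimal.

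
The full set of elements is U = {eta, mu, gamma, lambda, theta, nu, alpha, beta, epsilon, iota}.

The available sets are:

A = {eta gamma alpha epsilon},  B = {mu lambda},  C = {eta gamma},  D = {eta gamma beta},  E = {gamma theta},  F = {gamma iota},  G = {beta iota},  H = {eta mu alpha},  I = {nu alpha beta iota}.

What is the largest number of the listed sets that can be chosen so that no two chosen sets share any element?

B, E, I are pairwise disjoint (B={mu,lambda}; E={gamma,theta}; I={nu,alpha,beta,iota}).
Every remaining set overlaps one of these, and no 4 of the listed sets are pairwise disjoint, so 3 is the maximum.

3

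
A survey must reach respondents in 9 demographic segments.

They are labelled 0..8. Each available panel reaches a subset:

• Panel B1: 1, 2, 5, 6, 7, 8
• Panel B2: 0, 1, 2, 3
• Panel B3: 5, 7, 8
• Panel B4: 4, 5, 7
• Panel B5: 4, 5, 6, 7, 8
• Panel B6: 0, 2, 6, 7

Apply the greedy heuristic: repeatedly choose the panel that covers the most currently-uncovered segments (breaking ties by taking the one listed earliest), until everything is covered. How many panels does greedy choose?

3

Greedy: pick B1 (covers 6 new) → pick B2 (covers 2 new) → pick B4 (covers 1 new). Total picks: 3.
(The true minimum cover uses only 2 panels, so greedy is not optimal here.)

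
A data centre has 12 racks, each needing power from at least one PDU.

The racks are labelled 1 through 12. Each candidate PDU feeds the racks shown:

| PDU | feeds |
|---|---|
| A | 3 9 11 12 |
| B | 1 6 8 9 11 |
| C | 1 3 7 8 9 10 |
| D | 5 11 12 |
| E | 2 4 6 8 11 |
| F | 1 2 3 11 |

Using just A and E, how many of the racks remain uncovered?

Union of A, E = {2, 3, 4, 6, 8, 9, 11, 12}.
Not covered: 1, 5, 7, 10 — 4 racks.

4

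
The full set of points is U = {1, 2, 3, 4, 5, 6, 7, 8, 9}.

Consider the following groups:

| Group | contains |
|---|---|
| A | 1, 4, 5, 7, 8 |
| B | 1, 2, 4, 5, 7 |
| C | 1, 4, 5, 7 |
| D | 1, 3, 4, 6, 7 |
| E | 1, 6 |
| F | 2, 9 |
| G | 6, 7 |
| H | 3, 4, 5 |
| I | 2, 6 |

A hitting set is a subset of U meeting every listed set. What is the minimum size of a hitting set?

Take T = {4, 6, 9}. Each listed group contains at least one of these, so T is a hitting set of size 3.
The groups F, G, H are pairwise disjoint, so any hitting set needs a separate point for each — at least 3. Hence 3 is optimal.

3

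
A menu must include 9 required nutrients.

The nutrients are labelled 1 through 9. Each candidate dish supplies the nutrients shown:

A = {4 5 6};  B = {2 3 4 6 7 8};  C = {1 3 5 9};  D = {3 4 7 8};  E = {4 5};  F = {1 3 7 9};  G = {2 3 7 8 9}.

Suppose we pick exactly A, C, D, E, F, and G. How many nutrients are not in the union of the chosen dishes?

0

Union of A, C, D, E, F, G = {1, 2, 3, 4, 5, 6, 7, 8, 9} — that's every nutrient, so 0 are uncovered.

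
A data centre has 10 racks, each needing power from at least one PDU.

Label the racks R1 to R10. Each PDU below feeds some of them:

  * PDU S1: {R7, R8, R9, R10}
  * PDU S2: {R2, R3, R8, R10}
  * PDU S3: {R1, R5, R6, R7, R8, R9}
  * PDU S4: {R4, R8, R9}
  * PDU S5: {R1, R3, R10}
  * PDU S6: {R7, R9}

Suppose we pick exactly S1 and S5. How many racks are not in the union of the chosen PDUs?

Union of S1, S5 = {R1, R3, R7, R8, R9, R10}.
Not covered: R2, R4, R5, R6 — 4 racks.

4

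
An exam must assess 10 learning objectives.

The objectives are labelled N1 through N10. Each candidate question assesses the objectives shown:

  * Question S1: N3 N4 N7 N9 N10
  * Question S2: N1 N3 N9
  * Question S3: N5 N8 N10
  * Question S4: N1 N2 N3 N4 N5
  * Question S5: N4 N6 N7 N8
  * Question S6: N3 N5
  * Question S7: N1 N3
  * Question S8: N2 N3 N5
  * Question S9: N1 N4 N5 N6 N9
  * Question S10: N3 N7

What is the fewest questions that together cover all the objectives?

Take {S1, S4, S5}. Their union is {N1, N2, N3, N4, N5, N6, N7, N8, N9, N10}, which is all 10 objectives.
No 2 of the 10 questions cover everything (all 45 combinations miss at least one objective), so 3 is optimal.

3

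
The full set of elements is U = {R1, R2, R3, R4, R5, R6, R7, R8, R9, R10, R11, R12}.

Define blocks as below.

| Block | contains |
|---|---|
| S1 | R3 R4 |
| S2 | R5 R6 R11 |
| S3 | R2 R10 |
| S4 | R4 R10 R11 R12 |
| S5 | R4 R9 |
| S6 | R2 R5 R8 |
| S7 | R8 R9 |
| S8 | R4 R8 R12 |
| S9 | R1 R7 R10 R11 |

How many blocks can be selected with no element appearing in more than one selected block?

S1, S2, S3, S7 are pairwise disjoint (S1={R3,R4}; S2={R5,R6,R11}; S3={R2,R10}; S7={R8,R9}).
Every remaining block overlaps one of these, and no 5 of the listed blocks are pairwise disjoint, so 4 is the maximum.

4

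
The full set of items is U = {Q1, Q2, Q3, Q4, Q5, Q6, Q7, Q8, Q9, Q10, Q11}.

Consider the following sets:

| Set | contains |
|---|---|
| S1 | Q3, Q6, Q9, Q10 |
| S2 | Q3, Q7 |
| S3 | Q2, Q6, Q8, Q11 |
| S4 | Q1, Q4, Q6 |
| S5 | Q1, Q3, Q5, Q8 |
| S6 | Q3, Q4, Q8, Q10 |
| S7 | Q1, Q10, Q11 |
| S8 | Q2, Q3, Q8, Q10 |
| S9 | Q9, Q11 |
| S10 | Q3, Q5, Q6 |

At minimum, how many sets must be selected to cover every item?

Take {S1, S2, S3, S4, S10}. Their union is {Q1, Q2, Q3, Q4, Q5, Q6, Q7, Q8, Q9, Q10, Q11}, which is all 11 items.
No 4 of the 10 sets cover everything (all 210 combinations miss at least one item), so 5 is optimal.

5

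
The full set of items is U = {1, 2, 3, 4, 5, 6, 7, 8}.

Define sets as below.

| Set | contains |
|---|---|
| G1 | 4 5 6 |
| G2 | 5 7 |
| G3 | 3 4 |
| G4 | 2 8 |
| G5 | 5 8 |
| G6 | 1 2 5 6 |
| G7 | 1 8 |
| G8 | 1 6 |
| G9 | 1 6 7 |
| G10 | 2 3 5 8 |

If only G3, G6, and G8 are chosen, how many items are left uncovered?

Union of G3, G6, G8 = {1, 2, 3, 4, 5, 6}.
Not covered: 7, 8 — 2 items.

2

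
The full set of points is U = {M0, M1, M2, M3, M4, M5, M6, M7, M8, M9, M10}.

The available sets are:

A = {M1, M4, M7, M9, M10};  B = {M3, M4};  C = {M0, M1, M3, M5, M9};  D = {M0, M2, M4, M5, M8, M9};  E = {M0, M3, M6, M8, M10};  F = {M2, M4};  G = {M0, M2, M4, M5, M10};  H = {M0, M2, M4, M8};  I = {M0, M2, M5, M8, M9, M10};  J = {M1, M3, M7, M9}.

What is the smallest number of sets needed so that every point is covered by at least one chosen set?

3

D and E and J together: D ∪ E ∪ J = {M0, M1, M2, M3, M4, M5, M6, M7, M8, M9, M10} — every point is covered.
Only E contains M6, so E is forced; the remaining 6 points need at least 2 more sets (each remaining set adds at most 4) — so at least 3 sets are needed, and 3 is optimal.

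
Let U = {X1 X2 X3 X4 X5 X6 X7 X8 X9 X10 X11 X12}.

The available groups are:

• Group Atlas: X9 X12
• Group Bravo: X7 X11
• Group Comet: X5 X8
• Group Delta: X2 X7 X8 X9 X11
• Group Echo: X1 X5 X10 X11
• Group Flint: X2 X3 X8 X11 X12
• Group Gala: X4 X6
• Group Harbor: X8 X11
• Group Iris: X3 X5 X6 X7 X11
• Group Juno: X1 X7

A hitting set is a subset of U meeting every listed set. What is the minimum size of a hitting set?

5

Take H = {X6, X7, X8, X11, X12}. Each listed group contains at least one of these, so H is a hitting set of size 5.
No choice of 4 items meets every group, so 5 is the minimum.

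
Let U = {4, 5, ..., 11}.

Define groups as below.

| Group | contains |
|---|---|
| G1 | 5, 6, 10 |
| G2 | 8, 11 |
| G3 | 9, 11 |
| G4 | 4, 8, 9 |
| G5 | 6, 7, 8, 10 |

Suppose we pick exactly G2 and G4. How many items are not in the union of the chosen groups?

Union of G2, G4 = {4, 8, 9, 11}.
Not covered: 5, 6, 7, 10 — 4 items.

4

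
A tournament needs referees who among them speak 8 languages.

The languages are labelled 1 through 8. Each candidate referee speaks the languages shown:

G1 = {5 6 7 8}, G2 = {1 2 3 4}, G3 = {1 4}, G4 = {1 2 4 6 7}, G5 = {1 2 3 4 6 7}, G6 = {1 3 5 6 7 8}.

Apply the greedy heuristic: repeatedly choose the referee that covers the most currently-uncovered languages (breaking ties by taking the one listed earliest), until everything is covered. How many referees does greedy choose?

Greedy: pick G5 (covers 6 new) → pick G1 (covers 2 new). Total picks: 2.

2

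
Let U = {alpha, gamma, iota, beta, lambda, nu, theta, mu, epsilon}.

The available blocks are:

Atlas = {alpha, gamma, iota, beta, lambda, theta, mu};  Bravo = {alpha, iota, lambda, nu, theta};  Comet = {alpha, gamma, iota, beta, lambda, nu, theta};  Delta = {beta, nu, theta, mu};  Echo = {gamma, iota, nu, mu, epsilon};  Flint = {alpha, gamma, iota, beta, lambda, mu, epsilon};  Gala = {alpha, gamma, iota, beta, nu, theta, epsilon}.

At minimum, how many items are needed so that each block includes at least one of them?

2

H = {iota, mu} meets every block (each contains at least one member of H), and |H| = 2.
No single item lies in every block, so at least 2 are needed and 2 is optimal.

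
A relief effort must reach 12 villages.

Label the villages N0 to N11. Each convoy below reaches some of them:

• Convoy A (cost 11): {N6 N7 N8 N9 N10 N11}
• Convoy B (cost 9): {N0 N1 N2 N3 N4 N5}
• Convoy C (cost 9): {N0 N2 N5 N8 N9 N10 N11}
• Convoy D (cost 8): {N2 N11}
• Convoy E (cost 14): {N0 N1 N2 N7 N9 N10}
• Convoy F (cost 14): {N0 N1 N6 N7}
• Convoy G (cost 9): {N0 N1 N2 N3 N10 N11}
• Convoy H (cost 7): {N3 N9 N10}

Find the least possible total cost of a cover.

20

A, B together cover every village (A ∪ B = {N0, N1, N2, N3, N4, N5, N6, N7, N8, N9, N10, N11}); total cost 11 + 9 = 20.
The greedy pick C, B, A costs 29; no covering selection beats 20.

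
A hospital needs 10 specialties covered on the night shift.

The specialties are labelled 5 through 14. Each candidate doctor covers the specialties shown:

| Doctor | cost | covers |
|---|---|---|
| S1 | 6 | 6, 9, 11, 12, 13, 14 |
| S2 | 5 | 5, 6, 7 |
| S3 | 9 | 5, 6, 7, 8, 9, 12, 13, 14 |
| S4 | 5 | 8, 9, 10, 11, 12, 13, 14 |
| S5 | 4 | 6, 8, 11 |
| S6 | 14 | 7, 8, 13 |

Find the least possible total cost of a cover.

10

S2, S4 together cover every specialty (S2 ∪ S4 = {5, 6, 7, 8, 9, 10, 11, 12, 13, 14}); total cost 5 + 5 = 10.
No covering selection has total cost below 10.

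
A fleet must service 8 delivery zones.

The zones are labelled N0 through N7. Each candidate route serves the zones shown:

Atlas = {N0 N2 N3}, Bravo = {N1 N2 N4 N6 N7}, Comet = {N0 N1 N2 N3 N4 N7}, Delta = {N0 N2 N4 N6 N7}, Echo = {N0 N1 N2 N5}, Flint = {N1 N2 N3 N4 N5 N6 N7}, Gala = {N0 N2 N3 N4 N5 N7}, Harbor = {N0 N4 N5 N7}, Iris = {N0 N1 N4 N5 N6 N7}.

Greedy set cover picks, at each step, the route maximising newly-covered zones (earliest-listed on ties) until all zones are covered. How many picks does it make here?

Greedy: pick Flint (covers 7 new) → pick Atlas (covers 1 new). Total picks: 2.

2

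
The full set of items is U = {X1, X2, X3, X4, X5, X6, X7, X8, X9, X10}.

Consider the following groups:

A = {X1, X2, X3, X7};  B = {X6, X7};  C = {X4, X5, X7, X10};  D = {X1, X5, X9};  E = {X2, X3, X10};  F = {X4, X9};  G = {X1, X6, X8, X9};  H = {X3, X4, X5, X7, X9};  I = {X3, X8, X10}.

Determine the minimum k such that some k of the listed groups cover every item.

C and E and G together: C ∪ E ∪ G = {X1, X2, X3, X4, X5, X6, X7, X8, X9, X10} — every item is covered.
No 2 of the 9 groups cover everything (all 36 combinations miss at least one item), so 3 is optimal.

3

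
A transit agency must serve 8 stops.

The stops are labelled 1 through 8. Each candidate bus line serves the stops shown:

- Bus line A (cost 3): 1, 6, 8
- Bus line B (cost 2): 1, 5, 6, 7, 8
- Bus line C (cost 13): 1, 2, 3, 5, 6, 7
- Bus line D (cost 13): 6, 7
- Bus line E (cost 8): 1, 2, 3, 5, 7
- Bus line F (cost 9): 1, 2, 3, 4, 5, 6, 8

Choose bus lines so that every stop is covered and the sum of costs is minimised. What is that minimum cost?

11

B, F together cover every stop (B ∪ F = {1, 2, 3, 4, 5, 6, 7, 8}); total cost 2 + 9 = 11.
No covering selection has total cost below 11.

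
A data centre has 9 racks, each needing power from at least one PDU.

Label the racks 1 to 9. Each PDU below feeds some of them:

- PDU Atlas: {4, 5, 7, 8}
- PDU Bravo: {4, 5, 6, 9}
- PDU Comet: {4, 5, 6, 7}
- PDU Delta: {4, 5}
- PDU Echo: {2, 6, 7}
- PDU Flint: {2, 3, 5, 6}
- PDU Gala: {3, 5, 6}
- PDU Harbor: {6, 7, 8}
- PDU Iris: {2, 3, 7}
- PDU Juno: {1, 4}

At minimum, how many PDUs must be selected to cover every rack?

Take {Bravo, Harbor, Iris, Juno}. Their union is {1, 2, 3, 4, 5, 6, 7, 8, 9}, which is all 9 racks.
No 3 of the 10 PDUs cover everything (all 120 combinations miss at least one rack), so 4 is optimal.

4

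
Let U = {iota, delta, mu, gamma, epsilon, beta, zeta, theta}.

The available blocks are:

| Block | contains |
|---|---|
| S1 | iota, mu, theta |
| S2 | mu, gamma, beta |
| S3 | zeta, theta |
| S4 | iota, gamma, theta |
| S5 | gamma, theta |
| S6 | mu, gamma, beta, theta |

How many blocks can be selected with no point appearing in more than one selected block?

2

S2, S3 are pairwise disjoint (S2={mu,gamma,beta}; S3={zeta,theta}).
Every remaining block overlaps one of these, and no 3 of the listed blocks are pairwise disjoint, so 2 is the maximum.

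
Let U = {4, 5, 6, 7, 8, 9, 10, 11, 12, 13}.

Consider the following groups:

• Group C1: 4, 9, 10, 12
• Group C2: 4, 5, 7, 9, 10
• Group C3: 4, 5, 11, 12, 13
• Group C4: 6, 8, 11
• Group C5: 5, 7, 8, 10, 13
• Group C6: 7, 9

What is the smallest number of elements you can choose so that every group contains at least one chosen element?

3

The 3 elements {8, 9, 12} hit every group.
No choice of 2 elements meets every group, so 3 is the minimum.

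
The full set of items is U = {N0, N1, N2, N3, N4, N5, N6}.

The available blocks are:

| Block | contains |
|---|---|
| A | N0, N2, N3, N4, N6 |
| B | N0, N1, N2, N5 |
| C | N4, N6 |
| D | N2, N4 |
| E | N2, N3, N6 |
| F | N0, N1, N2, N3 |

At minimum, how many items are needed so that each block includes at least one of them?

Take H = {N2, N4}. Each listed block contains at least one of these, so H is a hitting set of size 2.
The blocks C, F are pairwise disjoint, so any hitting set needs a separate item for each — at least 2. Hence 2 is optimal.

2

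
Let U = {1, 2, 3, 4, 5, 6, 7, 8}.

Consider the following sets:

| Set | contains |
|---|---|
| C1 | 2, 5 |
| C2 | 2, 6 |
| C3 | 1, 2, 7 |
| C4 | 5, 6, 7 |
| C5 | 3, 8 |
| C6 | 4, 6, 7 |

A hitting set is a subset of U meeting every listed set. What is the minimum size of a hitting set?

3

Take H = {2, 3, 6}. Each listed set contains at least one of these, so H is a hitting set of size 3.
The sets C1, C5, C6 are pairwise disjoint, so any hitting set needs a separate element for each — at least 3. Hence 3 is optimal.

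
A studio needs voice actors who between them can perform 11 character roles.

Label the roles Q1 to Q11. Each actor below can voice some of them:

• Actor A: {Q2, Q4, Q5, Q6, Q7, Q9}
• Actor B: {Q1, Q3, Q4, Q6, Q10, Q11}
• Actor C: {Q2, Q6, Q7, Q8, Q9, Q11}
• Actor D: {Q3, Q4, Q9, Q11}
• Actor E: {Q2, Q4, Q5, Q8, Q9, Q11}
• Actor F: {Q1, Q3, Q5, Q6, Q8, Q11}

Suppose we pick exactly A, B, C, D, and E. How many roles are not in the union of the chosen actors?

Union of A, B, C, D, E = {Q1, Q2, Q3, Q4, Q5, Q6, Q7, Q8, Q9, Q10, Q11} — that's every role, so 0 are uncovered.

0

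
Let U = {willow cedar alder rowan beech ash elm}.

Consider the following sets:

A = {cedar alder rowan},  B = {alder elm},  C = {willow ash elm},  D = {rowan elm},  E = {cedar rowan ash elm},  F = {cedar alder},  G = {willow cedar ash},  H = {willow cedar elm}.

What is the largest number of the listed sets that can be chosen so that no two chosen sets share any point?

2

C, F are pairwise disjoint (C={willow,ash,elm}; F={cedar,alder}).
Every remaining set overlaps one of these, and no 3 of the listed sets are pairwise disjoint, so 2 is the maximum.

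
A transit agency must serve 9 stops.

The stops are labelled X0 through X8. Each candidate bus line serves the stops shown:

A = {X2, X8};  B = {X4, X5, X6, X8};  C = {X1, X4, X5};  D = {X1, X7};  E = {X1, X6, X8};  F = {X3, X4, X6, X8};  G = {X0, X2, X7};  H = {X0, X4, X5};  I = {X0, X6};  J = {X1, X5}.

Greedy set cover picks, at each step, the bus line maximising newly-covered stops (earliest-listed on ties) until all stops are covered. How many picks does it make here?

4

Greedy: pick B (covers 4 new) → pick G (covers 3 new) → pick C (covers 1 new) → pick F (covers 1 new). Total picks: 4.
(The true minimum cover uses only 3 bus lines, so greedy is not optimal here.)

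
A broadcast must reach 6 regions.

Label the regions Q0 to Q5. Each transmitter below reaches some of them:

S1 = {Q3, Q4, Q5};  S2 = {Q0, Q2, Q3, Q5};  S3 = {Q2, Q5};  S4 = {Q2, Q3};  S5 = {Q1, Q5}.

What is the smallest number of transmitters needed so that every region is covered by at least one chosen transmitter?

S1 and S2 and S5 together: S1 ∪ S2 ∪ S5 = {Q0, Q1, Q2, Q3, Q4, Q5} — every region is covered.
Only S2 contains Q0, so S2 is forced; the remaining 2 regions need at least 2 more transmitters (each remaining transmitter adds at most 1) — so at least 3 transmitters are needed, and 3 is optimal.

3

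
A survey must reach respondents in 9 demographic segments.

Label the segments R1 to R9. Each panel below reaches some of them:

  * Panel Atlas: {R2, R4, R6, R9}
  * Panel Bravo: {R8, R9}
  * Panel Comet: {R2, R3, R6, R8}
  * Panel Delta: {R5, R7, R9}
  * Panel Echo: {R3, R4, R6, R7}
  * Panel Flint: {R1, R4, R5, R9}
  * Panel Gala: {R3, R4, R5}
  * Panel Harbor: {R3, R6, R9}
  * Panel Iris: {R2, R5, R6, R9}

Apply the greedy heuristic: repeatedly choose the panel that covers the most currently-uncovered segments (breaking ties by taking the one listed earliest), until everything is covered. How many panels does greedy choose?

4

Greedy: pick Atlas (covers 4 new) → pick Comet (covers 2 new) → pick Delta (covers 2 new) → pick Flint (covers 1 new). Total picks: 4.
(The true minimum cover uses only 3 panels, so greedy is not optimal here.)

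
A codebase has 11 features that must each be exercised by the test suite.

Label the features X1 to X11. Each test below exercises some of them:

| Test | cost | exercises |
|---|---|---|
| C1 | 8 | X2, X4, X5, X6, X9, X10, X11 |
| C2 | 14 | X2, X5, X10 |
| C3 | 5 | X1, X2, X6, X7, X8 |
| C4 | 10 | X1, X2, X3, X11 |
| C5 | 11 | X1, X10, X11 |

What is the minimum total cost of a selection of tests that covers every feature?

C1, C3, C4 together cover every feature (C1 ∪ C3 ∪ C4 = {X1, X2, X3, X4, X5, X6, X7, X8, X9, X10, X11}); total cost 8 + 5 + 10 = 23.
No covering selection has total cost below 23.

23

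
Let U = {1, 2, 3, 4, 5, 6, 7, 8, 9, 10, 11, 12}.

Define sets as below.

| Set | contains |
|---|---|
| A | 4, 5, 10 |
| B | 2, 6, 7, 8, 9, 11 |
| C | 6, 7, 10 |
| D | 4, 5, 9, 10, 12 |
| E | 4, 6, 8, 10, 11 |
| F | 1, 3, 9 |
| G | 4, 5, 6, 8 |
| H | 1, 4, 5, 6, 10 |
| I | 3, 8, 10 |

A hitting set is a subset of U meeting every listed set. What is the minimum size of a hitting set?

3

T = {4, 9, 10} meets every set (each contains at least one member of T), and |T| = 3.
No choice of 2 elements meets every set, so 3 is the minimum.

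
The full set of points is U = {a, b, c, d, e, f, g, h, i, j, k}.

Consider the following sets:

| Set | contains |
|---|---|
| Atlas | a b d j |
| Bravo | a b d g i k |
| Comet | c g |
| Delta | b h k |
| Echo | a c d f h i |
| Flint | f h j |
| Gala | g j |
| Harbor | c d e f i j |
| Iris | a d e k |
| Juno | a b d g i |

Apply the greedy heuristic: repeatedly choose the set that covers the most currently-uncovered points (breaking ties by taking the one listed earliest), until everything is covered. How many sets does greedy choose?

Greedy: pick Bravo (covers 6 new) → pick Harbor (covers 4 new) → pick Delta (covers 1 new). Total picks: 3.

3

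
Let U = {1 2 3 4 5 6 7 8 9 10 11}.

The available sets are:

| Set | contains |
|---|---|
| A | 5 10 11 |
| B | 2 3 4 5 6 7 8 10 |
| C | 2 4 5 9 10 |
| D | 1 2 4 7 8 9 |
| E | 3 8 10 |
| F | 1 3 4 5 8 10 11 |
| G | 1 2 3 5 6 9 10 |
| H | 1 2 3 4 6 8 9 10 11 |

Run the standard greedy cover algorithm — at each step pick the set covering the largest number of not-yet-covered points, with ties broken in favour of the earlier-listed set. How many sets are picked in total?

2

Greedy: pick H (covers 9 new) → pick B (covers 2 new). Total picks: 2.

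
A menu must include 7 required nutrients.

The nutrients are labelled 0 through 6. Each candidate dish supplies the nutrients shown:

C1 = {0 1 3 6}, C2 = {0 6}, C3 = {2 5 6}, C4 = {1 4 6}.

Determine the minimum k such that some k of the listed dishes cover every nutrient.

C1 and C3 and C4 together: C1 ∪ C3 ∪ C4 = {0, 1, 2, 3, 4, 5, 6} — every nutrient is covered.
Only C3 contains 2, so C3 is forced; the remaining 4 nutrients need at least 2 more dishes (each remaining dish adds at most 3) — so at least 3 dishes are needed, and 3 is optimal.

3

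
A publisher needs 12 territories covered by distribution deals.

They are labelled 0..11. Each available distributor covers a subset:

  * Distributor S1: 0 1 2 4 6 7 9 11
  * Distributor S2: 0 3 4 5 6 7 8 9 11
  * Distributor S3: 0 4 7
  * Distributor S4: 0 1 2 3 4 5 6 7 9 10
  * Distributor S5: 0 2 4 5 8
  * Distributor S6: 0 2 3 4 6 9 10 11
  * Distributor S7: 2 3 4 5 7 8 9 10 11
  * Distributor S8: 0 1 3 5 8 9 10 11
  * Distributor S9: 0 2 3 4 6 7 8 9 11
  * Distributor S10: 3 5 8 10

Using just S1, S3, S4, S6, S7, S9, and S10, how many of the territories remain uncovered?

Union of S1, S3, S4, S6, S7, S9, S10 = {0, 1, 2, 3, 4, 5, 6, 7, 8, 9, 10, 11} — that's every territory, so 0 are uncovered.

0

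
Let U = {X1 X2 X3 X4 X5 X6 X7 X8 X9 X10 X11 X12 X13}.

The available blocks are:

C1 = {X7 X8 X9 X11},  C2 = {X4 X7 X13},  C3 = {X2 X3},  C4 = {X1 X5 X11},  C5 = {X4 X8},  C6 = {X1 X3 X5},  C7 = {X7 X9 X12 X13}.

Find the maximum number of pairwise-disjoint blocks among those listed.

C3, C4, C5, C7 are pairwise disjoint (C3={X2,X3}; C4={X1,X5,X11}; C5={X4,X8}; C7={X7,X9,X12,X13}).
Every remaining block overlaps one of these, and no 5 of the listed blocks are pairwise disjoint, so 4 is the maximum.

4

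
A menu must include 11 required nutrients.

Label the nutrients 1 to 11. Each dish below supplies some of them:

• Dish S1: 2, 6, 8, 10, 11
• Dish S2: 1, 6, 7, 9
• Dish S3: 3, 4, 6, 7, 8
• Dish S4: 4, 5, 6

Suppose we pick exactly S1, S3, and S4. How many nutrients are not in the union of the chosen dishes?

2

Union of S1, S3, S4 = {2, 3, 4, 5, 6, 7, 8, 10, 11}.
Not covered: 1, 9 — 2 nutrients.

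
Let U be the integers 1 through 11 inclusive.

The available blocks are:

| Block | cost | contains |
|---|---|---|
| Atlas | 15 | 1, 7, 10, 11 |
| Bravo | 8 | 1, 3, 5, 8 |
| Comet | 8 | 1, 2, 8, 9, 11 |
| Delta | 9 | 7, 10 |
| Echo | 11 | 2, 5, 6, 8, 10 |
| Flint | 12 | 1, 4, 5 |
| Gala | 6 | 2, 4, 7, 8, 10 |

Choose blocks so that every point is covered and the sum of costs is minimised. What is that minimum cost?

Bravo, Comet, Echo, Gala together cover every point (Bravo ∪ Comet ∪ Echo ∪ Gala = {1, 2, 3, 4, 5, 6, 7, 8, 9, 10, 11}); total cost 8 + 8 + 11 + 6 = 33.
No covering selection has total cost below 33.

33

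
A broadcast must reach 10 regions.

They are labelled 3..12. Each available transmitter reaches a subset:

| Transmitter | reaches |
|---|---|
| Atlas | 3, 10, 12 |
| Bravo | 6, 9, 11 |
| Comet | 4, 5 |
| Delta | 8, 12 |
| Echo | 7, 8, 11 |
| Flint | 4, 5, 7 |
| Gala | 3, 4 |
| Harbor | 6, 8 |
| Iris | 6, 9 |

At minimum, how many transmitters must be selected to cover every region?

4

Take {Atlas, Echo, Flint, Iris}. Their union is {3, 4, 5, 6, 7, 8, 9, 10, 11, 12}, which is all 10 regions.
Each transmitter has at most 3 regions, and 3·3 = 9 < 10 — so at least 4 transmitters are needed, and 4 is optimal.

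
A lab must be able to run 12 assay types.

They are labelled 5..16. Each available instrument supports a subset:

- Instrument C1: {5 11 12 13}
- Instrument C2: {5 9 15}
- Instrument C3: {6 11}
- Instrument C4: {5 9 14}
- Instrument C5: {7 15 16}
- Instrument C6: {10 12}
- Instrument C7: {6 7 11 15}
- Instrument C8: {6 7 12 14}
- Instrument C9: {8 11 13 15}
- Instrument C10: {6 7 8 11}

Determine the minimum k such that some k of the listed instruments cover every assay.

5

Take {C2, C5, C6, C8, C9}. Their union is {5, 6, 7, 8, 9, 10, 11, 12, 13, 14, 15, 16}, which is all 12 assays.
No 4 of the 10 instruments cover everything (all 210 combinations miss at least one assay), so 5 is optimal.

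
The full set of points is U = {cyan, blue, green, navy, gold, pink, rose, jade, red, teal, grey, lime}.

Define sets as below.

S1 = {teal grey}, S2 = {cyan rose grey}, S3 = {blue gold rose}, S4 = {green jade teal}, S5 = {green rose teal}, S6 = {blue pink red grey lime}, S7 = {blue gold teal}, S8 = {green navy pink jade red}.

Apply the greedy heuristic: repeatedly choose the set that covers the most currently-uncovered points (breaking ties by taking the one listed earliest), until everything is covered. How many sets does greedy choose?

Greedy: pick S6 (covers 5 new) → pick S4 (covers 3 new) → pick S2 (covers 2 new) → pick S3 (covers 1 new) → pick S8 (covers 1 new). Total picks: 5.
(The true minimum cover uses only 4 sets, so greedy is not optimal here.)

5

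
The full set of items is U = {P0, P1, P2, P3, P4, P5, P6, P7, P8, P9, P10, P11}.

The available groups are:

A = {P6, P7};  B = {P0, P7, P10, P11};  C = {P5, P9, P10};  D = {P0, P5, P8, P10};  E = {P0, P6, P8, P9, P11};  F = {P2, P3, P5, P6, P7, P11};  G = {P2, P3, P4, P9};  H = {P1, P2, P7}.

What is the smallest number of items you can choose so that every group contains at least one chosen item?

3

The 3 items {P5, P7, P9} hit every group.
The groups A, D, G are pairwise disjoint, so any hitting set needs a separate item for each — at least 3. Hence 3 is optimal.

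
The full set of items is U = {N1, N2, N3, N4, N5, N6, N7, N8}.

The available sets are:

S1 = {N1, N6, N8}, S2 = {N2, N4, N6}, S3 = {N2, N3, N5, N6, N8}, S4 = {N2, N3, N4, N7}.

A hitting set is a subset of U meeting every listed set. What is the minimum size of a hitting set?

2

The 2 items {N3, N6} hit every set.
The sets S1, S4 are pairwise disjoint, so any hitting set needs a separate item for each — at least 2. Hence 2 is optimal.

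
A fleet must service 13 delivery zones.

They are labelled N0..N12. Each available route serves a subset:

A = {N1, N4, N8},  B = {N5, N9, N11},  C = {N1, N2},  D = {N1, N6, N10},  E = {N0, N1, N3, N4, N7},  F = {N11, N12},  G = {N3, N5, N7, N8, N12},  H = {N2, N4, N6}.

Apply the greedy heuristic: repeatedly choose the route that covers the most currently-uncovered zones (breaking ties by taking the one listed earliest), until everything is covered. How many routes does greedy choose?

Greedy: pick E (covers 5 new) → pick B (covers 3 new) → pick D (covers 2 new) → pick G (covers 2 new) → pick C (covers 1 new). Total picks: 5.

5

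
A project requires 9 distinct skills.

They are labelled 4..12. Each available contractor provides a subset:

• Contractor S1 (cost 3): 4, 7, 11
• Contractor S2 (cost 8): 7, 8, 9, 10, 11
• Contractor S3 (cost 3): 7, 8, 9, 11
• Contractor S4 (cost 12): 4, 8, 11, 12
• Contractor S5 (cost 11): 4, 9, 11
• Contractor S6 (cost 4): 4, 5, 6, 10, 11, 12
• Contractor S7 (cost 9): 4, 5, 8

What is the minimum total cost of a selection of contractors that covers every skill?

S3, S6 together cover every skill (S3 ∪ S6 = {4, 5, 6, 7, 8, 9, 10, 11, 12}); total cost 3 + 4 = 7.
No covering selection has total cost below 7.

7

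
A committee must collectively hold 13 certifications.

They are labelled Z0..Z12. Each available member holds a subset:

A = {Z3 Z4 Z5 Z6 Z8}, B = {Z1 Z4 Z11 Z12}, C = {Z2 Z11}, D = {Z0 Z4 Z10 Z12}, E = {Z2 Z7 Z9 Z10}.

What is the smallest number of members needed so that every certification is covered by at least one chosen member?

Take {A, B, D, E}. Their union is {Z0, Z1, Z2, Z3, Z4, Z5, Z6, Z7, Z8, Z9, Z10, Z11, Z12}, which is all 13 certifications.
Only D contains Z0, so D is forced; the remaining 9 certifications need at least 3 more members (each remaining member adds at most 4) — so at least 4 members are needed, and 4 is optimal.

4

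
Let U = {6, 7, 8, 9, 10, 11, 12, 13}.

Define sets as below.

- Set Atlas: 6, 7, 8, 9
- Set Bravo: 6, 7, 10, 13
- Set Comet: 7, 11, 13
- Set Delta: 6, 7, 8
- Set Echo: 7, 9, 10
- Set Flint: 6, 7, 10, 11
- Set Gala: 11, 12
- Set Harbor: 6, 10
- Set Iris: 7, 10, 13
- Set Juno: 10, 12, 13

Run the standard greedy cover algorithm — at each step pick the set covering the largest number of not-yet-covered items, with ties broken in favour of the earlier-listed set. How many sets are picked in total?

3

Greedy: pick Atlas (covers 4 new) → pick Juno (covers 3 new) → pick Comet (covers 1 new). Total picks: 3.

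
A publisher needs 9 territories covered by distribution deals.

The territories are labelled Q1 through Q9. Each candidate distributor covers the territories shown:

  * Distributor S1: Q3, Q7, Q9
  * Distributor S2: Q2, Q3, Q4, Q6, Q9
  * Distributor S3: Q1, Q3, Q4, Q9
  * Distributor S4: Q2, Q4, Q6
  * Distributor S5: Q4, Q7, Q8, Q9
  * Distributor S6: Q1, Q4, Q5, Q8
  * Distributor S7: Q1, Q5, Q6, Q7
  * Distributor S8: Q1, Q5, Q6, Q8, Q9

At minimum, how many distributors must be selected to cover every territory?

Take {S1, S2, S8}. Their union is {Q1, Q2, Q3, Q4, Q5, Q6, Q7, Q8, Q9}, which is all 9 territories.
No 2 of the 8 distributors cover everything (all 28 combinations miss at least one territory), so 3 is optimal.

3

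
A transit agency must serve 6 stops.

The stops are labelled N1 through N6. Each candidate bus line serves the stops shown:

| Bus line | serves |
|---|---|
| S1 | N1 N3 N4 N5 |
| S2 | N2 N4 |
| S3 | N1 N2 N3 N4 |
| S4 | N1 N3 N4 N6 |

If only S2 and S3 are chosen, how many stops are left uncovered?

Union of S2, S3 = {N1, N2, N3, N4}.
Not covered: N5, N6 — 2 stops.

2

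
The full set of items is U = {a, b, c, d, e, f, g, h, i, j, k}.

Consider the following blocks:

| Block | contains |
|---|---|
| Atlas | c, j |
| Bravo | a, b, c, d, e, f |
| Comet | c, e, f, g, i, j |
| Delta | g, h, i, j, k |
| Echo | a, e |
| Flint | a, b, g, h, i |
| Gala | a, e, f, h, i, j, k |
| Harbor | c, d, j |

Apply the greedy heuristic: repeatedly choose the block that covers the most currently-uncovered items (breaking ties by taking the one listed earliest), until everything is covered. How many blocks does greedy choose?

Greedy: pick Gala (covers 7 new) → pick Bravo (covers 3 new) → pick Comet (covers 1 new). Total picks: 3.
(The true minimum cover uses only 2 blocks, so greedy is not optimal here.)

3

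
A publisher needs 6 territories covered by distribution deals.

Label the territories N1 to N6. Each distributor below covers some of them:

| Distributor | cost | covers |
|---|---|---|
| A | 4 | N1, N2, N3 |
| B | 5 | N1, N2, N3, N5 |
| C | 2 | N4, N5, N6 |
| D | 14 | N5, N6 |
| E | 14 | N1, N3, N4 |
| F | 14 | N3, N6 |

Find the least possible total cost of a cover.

A, C together cover every territory (A ∪ C = {N1, N2, N3, N4, N5, N6}); total cost 4 + 2 = 6.
No covering selection has total cost below 6.

6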